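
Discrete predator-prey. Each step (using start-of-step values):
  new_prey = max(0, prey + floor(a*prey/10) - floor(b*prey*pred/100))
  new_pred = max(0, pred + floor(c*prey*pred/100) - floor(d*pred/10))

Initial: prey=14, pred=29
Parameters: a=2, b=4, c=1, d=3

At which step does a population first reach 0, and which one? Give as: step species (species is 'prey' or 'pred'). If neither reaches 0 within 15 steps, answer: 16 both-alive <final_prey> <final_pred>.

Step 1: prey: 14+2-16=0; pred: 29+4-8=25
First extinction: prey at step 1

Answer: 1 prey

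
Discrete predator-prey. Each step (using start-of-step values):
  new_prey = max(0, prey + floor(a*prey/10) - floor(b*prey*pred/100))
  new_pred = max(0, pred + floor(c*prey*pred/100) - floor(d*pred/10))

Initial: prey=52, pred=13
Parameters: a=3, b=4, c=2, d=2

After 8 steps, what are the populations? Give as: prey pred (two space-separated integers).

Step 1: prey: 52+15-27=40; pred: 13+13-2=24
Step 2: prey: 40+12-38=14; pred: 24+19-4=39
Step 3: prey: 14+4-21=0; pred: 39+10-7=42
Step 4: prey: 0+0-0=0; pred: 42+0-8=34
Step 5: prey: 0+0-0=0; pred: 34+0-6=28
Step 6: prey: 0+0-0=0; pred: 28+0-5=23
Step 7: prey: 0+0-0=0; pred: 23+0-4=19
Step 8: prey: 0+0-0=0; pred: 19+0-3=16

Answer: 0 16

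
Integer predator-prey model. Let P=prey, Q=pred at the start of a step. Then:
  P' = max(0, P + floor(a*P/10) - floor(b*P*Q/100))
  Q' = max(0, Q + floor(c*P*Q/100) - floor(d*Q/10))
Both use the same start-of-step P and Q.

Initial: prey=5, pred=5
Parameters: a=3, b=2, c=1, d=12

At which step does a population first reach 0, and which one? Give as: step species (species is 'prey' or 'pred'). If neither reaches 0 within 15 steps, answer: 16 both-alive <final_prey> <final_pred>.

Answer: 1 pred

Derivation:
Step 1: prey: 5+1-0=6; pred: 5+0-6=0
First extinction: pred at step 1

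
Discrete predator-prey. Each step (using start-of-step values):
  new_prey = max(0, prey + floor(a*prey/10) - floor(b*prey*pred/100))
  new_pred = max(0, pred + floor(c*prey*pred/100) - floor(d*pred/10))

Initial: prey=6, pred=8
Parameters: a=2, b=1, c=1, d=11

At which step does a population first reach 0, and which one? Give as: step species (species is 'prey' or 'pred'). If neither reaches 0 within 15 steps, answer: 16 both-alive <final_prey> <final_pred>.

Answer: 1 pred

Derivation:
Step 1: prey: 6+1-0=7; pred: 8+0-8=0
First extinction: pred at step 1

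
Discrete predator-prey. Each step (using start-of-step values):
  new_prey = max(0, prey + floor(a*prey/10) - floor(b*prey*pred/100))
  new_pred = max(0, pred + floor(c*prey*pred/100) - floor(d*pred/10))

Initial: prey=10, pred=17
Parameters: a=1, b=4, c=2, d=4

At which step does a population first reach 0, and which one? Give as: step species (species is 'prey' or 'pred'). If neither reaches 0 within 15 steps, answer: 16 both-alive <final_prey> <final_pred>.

Answer: 16 both-alive 2 2

Derivation:
Step 1: prey: 10+1-6=5; pred: 17+3-6=14
Step 2: prey: 5+0-2=3; pred: 14+1-5=10
Step 3: prey: 3+0-1=2; pred: 10+0-4=6
Step 4: prey: 2+0-0=2; pred: 6+0-2=4
Step 5: prey: 2+0-0=2; pred: 4+0-1=3
Step 6: prey: 2+0-0=2; pred: 3+0-1=2
Step 7: prey: 2+0-0=2; pred: 2+0-0=2
Steps 8-15: state stable at prey=2, pred=2 (no change)
No extinction within 15 steps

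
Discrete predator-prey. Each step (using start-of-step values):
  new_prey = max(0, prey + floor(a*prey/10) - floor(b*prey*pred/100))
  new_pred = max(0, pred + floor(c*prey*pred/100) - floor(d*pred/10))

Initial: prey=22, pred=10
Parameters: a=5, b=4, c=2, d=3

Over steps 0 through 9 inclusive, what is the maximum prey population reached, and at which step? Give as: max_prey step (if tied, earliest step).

Step 1: prey: 22+11-8=25; pred: 10+4-3=11
Step 2: prey: 25+12-11=26; pred: 11+5-3=13
Step 3: prey: 26+13-13=26; pred: 13+6-3=16
Step 4: prey: 26+13-16=23; pred: 16+8-4=20
Step 5: prey: 23+11-18=16; pred: 20+9-6=23
Step 6: prey: 16+8-14=10; pred: 23+7-6=24
Step 7: prey: 10+5-9=6; pred: 24+4-7=21
Step 8: prey: 6+3-5=4; pred: 21+2-6=17
Step 9: prey: 4+2-2=4; pred: 17+1-5=13
Max prey = 26 at step 2

Answer: 26 2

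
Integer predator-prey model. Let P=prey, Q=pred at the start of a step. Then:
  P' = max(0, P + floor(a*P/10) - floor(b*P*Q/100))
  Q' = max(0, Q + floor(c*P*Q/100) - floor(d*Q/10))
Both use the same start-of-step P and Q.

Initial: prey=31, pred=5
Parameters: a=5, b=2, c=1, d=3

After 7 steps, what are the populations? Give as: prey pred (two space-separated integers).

Step 1: prey: 31+15-3=43; pred: 5+1-1=5
Step 2: prey: 43+21-4=60; pred: 5+2-1=6
Step 3: prey: 60+30-7=83; pred: 6+3-1=8
Step 4: prey: 83+41-13=111; pred: 8+6-2=12
Step 5: prey: 111+55-26=140; pred: 12+13-3=22
Step 6: prey: 140+70-61=149; pred: 22+30-6=46
Step 7: prey: 149+74-137=86; pred: 46+68-13=101

Answer: 86 101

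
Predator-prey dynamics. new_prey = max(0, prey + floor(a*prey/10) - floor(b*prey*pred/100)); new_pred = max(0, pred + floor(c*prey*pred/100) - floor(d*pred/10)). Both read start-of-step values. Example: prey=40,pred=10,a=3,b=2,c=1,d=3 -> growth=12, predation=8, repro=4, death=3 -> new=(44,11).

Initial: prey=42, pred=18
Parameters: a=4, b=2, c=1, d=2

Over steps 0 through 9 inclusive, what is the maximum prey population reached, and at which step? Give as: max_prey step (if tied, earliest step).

Answer: 43 1

Derivation:
Step 1: prey: 42+16-15=43; pred: 18+7-3=22
Step 2: prey: 43+17-18=42; pred: 22+9-4=27
Step 3: prey: 42+16-22=36; pred: 27+11-5=33
Step 4: prey: 36+14-23=27; pred: 33+11-6=38
Step 5: prey: 27+10-20=17; pred: 38+10-7=41
Step 6: prey: 17+6-13=10; pred: 41+6-8=39
Step 7: prey: 10+4-7=7; pred: 39+3-7=35
Step 8: prey: 7+2-4=5; pred: 35+2-7=30
Step 9: prey: 5+2-3=4; pred: 30+1-6=25
Max prey = 43 at step 1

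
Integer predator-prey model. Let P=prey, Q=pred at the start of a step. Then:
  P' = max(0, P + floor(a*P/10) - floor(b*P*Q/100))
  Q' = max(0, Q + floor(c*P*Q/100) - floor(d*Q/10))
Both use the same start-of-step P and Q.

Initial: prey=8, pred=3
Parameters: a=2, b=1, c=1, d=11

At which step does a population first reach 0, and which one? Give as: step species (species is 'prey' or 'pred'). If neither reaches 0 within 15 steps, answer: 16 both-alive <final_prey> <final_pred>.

Answer: 1 pred

Derivation:
Step 1: prey: 8+1-0=9; pred: 3+0-3=0
First extinction: pred at step 1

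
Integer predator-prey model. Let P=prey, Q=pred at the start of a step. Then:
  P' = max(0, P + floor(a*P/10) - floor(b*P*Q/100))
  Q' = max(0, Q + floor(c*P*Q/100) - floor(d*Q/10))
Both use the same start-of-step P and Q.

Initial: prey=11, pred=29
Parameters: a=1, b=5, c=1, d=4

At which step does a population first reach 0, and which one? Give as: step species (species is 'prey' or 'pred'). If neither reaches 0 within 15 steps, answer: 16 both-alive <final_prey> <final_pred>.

Answer: 1 prey

Derivation:
Step 1: prey: 11+1-15=0; pred: 29+3-11=21
First extinction: prey at step 1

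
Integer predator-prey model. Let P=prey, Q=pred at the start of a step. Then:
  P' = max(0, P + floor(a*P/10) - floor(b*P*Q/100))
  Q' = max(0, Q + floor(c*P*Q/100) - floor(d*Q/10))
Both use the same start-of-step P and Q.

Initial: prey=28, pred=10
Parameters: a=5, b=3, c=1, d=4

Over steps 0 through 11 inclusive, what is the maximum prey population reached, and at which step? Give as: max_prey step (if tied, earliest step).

Answer: 97 6

Derivation:
Step 1: prey: 28+14-8=34; pred: 10+2-4=8
Step 2: prey: 34+17-8=43; pred: 8+2-3=7
Step 3: prey: 43+21-9=55; pred: 7+3-2=8
Step 4: prey: 55+27-13=69; pred: 8+4-3=9
Step 5: prey: 69+34-18=85; pred: 9+6-3=12
Step 6: prey: 85+42-30=97; pred: 12+10-4=18
Step 7: prey: 97+48-52=93; pred: 18+17-7=28
Step 8: prey: 93+46-78=61; pred: 28+26-11=43
Step 9: prey: 61+30-78=13; pred: 43+26-17=52
Step 10: prey: 13+6-20=0; pred: 52+6-20=38
Step 11: prey: 0+0-0=0; pred: 38+0-15=23
Max prey = 97 at step 6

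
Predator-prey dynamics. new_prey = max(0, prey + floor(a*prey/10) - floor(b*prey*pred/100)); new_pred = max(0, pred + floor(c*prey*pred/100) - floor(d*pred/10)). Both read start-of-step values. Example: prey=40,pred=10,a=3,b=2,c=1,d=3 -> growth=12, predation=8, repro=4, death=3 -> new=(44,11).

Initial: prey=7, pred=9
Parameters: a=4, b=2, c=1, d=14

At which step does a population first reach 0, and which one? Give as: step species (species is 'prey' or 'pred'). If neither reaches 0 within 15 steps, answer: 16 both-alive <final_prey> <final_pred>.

Step 1: prey: 7+2-1=8; pred: 9+0-12=0
First extinction: pred at step 1

Answer: 1 pred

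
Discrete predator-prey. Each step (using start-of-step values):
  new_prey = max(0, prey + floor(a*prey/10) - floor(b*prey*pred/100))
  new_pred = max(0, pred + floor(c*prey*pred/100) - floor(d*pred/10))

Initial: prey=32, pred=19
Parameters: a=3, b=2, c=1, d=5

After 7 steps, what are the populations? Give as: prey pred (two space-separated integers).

Answer: 58 5

Derivation:
Step 1: prey: 32+9-12=29; pred: 19+6-9=16
Step 2: prey: 29+8-9=28; pred: 16+4-8=12
Step 3: prey: 28+8-6=30; pred: 12+3-6=9
Step 4: prey: 30+9-5=34; pred: 9+2-4=7
Step 5: prey: 34+10-4=40; pred: 7+2-3=6
Step 6: prey: 40+12-4=48; pred: 6+2-3=5
Step 7: prey: 48+14-4=58; pred: 5+2-2=5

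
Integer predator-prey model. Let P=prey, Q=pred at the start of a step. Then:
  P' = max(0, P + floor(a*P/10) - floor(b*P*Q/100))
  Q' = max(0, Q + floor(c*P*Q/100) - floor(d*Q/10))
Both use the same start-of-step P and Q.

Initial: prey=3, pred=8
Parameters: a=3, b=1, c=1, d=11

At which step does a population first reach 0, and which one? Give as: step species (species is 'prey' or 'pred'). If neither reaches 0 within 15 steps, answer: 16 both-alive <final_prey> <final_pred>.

Step 1: prey: 3+0-0=3; pred: 8+0-8=0
First extinction: pred at step 1

Answer: 1 pred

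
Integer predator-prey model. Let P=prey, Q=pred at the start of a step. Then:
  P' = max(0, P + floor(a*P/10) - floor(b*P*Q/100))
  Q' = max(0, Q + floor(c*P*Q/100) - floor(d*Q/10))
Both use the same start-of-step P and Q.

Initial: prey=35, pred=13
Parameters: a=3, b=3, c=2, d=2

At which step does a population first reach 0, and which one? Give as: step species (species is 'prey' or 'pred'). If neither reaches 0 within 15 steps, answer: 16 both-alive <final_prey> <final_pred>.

Step 1: prey: 35+10-13=32; pred: 13+9-2=20
Step 2: prey: 32+9-19=22; pred: 20+12-4=28
Step 3: prey: 22+6-18=10; pred: 28+12-5=35
Step 4: prey: 10+3-10=3; pred: 35+7-7=35
Step 5: prey: 3+0-3=0; pred: 35+2-7=30
First extinction: prey at step 5

Answer: 5 prey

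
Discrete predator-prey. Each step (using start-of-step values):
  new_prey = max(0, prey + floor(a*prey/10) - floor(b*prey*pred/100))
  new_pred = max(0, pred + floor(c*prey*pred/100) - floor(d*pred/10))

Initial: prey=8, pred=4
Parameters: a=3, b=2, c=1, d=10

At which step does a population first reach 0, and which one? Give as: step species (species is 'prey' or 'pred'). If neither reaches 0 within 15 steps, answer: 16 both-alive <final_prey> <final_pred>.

Answer: 1 pred

Derivation:
Step 1: prey: 8+2-0=10; pred: 4+0-4=0
First extinction: pred at step 1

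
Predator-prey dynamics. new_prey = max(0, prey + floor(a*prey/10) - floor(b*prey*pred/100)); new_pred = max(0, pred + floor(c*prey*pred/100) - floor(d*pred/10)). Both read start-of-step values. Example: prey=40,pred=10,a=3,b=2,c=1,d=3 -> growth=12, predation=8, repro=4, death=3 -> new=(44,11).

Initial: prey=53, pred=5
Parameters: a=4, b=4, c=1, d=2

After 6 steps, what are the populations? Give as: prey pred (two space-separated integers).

Step 1: prey: 53+21-10=64; pred: 5+2-1=6
Step 2: prey: 64+25-15=74; pred: 6+3-1=8
Step 3: prey: 74+29-23=80; pred: 8+5-1=12
Step 4: prey: 80+32-38=74; pred: 12+9-2=19
Step 5: prey: 74+29-56=47; pred: 19+14-3=30
Step 6: prey: 47+18-56=9; pred: 30+14-6=38

Answer: 9 38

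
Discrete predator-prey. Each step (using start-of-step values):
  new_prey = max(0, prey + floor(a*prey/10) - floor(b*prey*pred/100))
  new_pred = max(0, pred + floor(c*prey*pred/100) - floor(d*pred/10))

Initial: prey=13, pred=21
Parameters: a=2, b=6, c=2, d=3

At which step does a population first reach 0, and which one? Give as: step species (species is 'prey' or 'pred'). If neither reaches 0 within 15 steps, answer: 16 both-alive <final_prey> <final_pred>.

Step 1: prey: 13+2-16=0; pred: 21+5-6=20
First extinction: prey at step 1

Answer: 1 prey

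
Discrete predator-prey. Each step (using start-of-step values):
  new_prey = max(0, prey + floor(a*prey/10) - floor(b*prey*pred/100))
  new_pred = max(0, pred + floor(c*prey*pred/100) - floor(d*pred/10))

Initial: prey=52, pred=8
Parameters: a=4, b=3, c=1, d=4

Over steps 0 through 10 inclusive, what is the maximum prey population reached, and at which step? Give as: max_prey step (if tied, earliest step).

Answer: 73 3

Derivation:
Step 1: prey: 52+20-12=60; pred: 8+4-3=9
Step 2: prey: 60+24-16=68; pred: 9+5-3=11
Step 3: prey: 68+27-22=73; pred: 11+7-4=14
Step 4: prey: 73+29-30=72; pred: 14+10-5=19
Step 5: prey: 72+28-41=59; pred: 19+13-7=25
Step 6: prey: 59+23-44=38; pred: 25+14-10=29
Step 7: prey: 38+15-33=20; pred: 29+11-11=29
Step 8: prey: 20+8-17=11; pred: 29+5-11=23
Step 9: prey: 11+4-7=8; pred: 23+2-9=16
Step 10: prey: 8+3-3=8; pred: 16+1-6=11
Max prey = 73 at step 3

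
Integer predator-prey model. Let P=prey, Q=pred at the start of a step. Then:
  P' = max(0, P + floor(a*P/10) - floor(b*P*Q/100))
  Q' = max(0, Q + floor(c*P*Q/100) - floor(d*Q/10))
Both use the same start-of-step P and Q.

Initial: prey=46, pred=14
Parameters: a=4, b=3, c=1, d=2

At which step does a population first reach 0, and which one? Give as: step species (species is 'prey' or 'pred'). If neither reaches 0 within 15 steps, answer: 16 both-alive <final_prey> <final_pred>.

Step 1: prey: 46+18-19=45; pred: 14+6-2=18
Step 2: prey: 45+18-24=39; pred: 18+8-3=23
Step 3: prey: 39+15-26=28; pred: 23+8-4=27
Step 4: prey: 28+11-22=17; pred: 27+7-5=29
Step 5: prey: 17+6-14=9; pred: 29+4-5=28
Step 6: prey: 9+3-7=5; pred: 28+2-5=25
Step 7: prey: 5+2-3=4; pred: 25+1-5=21
Step 8: prey: 4+1-2=3; pred: 21+0-4=17
Step 9: prey: 3+1-1=3; pred: 17+0-3=14
Step 10: prey: 3+1-1=3; pred: 14+0-2=12
Step 11: prey: 3+1-1=3; pred: 12+0-2=10
Step 12: prey: 3+1-0=4; pred: 10+0-2=8
Step 13: prey: 4+1-0=5; pred: 8+0-1=7
Step 14: prey: 5+2-1=6; pred: 7+0-1=6
Step 15: prey: 6+2-1=7; pred: 6+0-1=5
No extinction within 15 steps

Answer: 16 both-alive 7 5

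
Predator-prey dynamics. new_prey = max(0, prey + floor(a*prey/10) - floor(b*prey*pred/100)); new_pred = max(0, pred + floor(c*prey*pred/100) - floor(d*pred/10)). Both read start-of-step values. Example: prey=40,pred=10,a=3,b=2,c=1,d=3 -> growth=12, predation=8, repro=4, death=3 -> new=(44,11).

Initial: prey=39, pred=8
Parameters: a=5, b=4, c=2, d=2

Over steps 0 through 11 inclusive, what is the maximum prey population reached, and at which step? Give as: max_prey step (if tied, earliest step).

Answer: 46 1

Derivation:
Step 1: prey: 39+19-12=46; pred: 8+6-1=13
Step 2: prey: 46+23-23=46; pred: 13+11-2=22
Step 3: prey: 46+23-40=29; pred: 22+20-4=38
Step 4: prey: 29+14-44=0; pred: 38+22-7=53
Step 5: prey: 0+0-0=0; pred: 53+0-10=43
Step 6: prey: 0+0-0=0; pred: 43+0-8=35
Step 7: prey: 0+0-0=0; pred: 35+0-7=28
Step 8: prey: 0+0-0=0; pred: 28+0-5=23
Step 9: prey: 0+0-0=0; pred: 23+0-4=19
Step 10: prey: 0+0-0=0; pred: 19+0-3=16
Step 11: prey: 0+0-0=0; pred: 16+0-3=13
Max prey = 46 at step 1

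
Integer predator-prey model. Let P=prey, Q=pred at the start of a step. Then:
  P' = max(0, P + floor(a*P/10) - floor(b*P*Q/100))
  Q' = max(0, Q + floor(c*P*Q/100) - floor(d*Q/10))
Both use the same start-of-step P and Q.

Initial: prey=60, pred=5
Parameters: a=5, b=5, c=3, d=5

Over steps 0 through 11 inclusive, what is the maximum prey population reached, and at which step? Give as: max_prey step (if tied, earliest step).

Step 1: prey: 60+30-15=75; pred: 5+9-2=12
Step 2: prey: 75+37-45=67; pred: 12+27-6=33
Step 3: prey: 67+33-110=0; pred: 33+66-16=83
Step 4: prey: 0+0-0=0; pred: 83+0-41=42
Step 5: prey: 0+0-0=0; pred: 42+0-21=21
Step 6: prey: 0+0-0=0; pred: 21+0-10=11
Step 7: prey: 0+0-0=0; pred: 11+0-5=6
Step 8: prey: 0+0-0=0; pred: 6+0-3=3
Step 9: prey: 0+0-0=0; pred: 3+0-1=2
Step 10: prey: 0+0-0=0; pred: 2+0-1=1
Step 11: prey: 0+0-0=0; pred: 1+0-0=1
Max prey = 75 at step 1

Answer: 75 1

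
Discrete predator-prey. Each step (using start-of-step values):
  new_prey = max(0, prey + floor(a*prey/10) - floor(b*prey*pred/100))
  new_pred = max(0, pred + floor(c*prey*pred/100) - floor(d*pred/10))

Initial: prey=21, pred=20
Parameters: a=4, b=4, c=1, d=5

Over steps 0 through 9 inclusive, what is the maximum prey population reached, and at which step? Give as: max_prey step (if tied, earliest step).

Step 1: prey: 21+8-16=13; pred: 20+4-10=14
Step 2: prey: 13+5-7=11; pred: 14+1-7=8
Step 3: prey: 11+4-3=12; pred: 8+0-4=4
Step 4: prey: 12+4-1=15; pred: 4+0-2=2
Step 5: prey: 15+6-1=20; pred: 2+0-1=1
Step 6: prey: 20+8-0=28; pred: 1+0-0=1
Step 7: prey: 28+11-1=38; pred: 1+0-0=1
Step 8: prey: 38+15-1=52; pred: 1+0-0=1
Step 9: prey: 52+20-2=70; pred: 1+0-0=1
Max prey = 70 at step 9

Answer: 70 9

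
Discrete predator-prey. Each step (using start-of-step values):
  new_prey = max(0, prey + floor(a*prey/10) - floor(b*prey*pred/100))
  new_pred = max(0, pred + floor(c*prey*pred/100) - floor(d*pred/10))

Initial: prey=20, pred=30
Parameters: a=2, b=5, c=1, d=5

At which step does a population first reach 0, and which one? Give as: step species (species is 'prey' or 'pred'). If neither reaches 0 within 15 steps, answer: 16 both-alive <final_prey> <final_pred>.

Answer: 1 prey

Derivation:
Step 1: prey: 20+4-30=0; pred: 30+6-15=21
First extinction: prey at step 1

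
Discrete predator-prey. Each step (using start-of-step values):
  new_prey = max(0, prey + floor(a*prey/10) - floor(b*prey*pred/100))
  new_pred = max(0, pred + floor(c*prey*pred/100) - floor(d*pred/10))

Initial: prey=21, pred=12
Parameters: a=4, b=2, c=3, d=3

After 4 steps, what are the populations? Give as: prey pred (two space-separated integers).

Answer: 18 49

Derivation:
Step 1: prey: 21+8-5=24; pred: 12+7-3=16
Step 2: prey: 24+9-7=26; pred: 16+11-4=23
Step 3: prey: 26+10-11=25; pred: 23+17-6=34
Step 4: prey: 25+10-17=18; pred: 34+25-10=49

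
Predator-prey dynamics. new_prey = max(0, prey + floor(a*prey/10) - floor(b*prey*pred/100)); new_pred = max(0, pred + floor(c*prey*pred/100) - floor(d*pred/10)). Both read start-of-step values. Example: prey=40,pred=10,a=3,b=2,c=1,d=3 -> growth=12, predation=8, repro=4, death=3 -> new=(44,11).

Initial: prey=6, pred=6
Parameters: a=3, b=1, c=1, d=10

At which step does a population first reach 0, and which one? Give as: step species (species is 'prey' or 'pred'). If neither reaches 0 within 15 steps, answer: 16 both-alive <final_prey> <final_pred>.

Step 1: prey: 6+1-0=7; pred: 6+0-6=0
First extinction: pred at step 1

Answer: 1 pred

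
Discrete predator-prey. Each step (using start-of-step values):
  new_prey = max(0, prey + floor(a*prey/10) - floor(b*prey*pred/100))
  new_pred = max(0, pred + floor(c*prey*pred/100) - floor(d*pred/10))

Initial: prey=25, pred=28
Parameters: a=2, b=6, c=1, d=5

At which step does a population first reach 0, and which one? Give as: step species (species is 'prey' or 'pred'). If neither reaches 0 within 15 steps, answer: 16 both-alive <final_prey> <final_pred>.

Answer: 1 prey

Derivation:
Step 1: prey: 25+5-42=0; pred: 28+7-14=21
First extinction: prey at step 1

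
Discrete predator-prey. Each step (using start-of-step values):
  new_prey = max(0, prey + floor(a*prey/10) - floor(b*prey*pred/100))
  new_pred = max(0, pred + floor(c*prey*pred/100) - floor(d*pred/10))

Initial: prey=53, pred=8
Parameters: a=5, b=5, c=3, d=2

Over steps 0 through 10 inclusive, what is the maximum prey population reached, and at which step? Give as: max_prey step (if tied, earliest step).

Answer: 58 1

Derivation:
Step 1: prey: 53+26-21=58; pred: 8+12-1=19
Step 2: prey: 58+29-55=32; pred: 19+33-3=49
Step 3: prey: 32+16-78=0; pred: 49+47-9=87
Step 4: prey: 0+0-0=0; pred: 87+0-17=70
Step 5: prey: 0+0-0=0; pred: 70+0-14=56
Step 6: prey: 0+0-0=0; pred: 56+0-11=45
Step 7: prey: 0+0-0=0; pred: 45+0-9=36
Step 8: prey: 0+0-0=0; pred: 36+0-7=29
Step 9: prey: 0+0-0=0; pred: 29+0-5=24
Step 10: prey: 0+0-0=0; pred: 24+0-4=20
Max prey = 58 at step 1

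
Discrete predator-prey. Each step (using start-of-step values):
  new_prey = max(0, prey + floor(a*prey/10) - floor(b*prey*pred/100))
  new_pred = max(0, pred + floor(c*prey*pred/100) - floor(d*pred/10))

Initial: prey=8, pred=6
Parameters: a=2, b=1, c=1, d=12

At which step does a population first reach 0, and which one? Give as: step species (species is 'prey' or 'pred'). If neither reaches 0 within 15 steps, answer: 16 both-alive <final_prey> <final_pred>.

Step 1: prey: 8+1-0=9; pred: 6+0-7=0
First extinction: pred at step 1

Answer: 1 pred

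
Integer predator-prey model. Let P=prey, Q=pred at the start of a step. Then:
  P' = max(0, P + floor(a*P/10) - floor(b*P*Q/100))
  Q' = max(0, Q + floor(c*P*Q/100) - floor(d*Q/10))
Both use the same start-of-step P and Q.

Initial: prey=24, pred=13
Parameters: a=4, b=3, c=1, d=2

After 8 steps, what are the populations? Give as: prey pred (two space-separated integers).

Step 1: prey: 24+9-9=24; pred: 13+3-2=14
Step 2: prey: 24+9-10=23; pred: 14+3-2=15
Step 3: prey: 23+9-10=22; pred: 15+3-3=15
Step 4: prey: 22+8-9=21; pred: 15+3-3=15
Step 5: prey: 21+8-9=20; pred: 15+3-3=15
Step 6: prey: 20+8-9=19; pred: 15+3-3=15
Step 7: prey: 19+7-8=18; pred: 15+2-3=14
Step 8: prey: 18+7-7=18; pred: 14+2-2=14

Answer: 18 14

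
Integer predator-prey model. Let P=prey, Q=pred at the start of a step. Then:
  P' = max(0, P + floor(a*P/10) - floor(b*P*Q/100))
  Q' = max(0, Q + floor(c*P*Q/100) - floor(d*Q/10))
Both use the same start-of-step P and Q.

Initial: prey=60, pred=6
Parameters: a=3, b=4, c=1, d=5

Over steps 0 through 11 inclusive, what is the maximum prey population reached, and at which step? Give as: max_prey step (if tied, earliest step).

Answer: 73 4

Derivation:
Step 1: prey: 60+18-14=64; pred: 6+3-3=6
Step 2: prey: 64+19-15=68; pred: 6+3-3=6
Step 3: prey: 68+20-16=72; pred: 6+4-3=7
Step 4: prey: 72+21-20=73; pred: 7+5-3=9
Step 5: prey: 73+21-26=68; pred: 9+6-4=11
Step 6: prey: 68+20-29=59; pred: 11+7-5=13
Step 7: prey: 59+17-30=46; pred: 13+7-6=14
Step 8: prey: 46+13-25=34; pred: 14+6-7=13
Step 9: prey: 34+10-17=27; pred: 13+4-6=11
Step 10: prey: 27+8-11=24; pred: 11+2-5=8
Step 11: prey: 24+7-7=24; pred: 8+1-4=5
Max prey = 73 at step 4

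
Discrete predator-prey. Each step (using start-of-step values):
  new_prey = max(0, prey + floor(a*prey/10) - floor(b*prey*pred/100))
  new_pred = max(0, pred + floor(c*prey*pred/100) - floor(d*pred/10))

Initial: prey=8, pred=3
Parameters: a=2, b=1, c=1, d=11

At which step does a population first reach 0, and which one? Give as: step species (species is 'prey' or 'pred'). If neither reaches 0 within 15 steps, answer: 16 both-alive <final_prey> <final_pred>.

Step 1: prey: 8+1-0=9; pred: 3+0-3=0
First extinction: pred at step 1

Answer: 1 pred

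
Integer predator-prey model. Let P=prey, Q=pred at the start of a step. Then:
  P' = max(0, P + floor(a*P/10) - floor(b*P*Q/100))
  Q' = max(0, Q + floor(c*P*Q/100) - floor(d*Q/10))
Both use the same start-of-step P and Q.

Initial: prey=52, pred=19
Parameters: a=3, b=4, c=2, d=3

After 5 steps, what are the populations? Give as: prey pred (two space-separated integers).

Answer: 0 15

Derivation:
Step 1: prey: 52+15-39=28; pred: 19+19-5=33
Step 2: prey: 28+8-36=0; pred: 33+18-9=42
Step 3: prey: 0+0-0=0; pred: 42+0-12=30
Step 4: prey: 0+0-0=0; pred: 30+0-9=21
Step 5: prey: 0+0-0=0; pred: 21+0-6=15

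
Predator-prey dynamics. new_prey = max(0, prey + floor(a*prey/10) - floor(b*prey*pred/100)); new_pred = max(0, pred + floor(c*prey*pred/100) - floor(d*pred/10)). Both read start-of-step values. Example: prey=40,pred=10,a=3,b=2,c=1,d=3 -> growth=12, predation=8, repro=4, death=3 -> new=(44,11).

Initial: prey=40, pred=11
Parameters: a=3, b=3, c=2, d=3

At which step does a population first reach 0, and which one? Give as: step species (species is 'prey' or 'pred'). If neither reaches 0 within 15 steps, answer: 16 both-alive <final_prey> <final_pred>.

Step 1: prey: 40+12-13=39; pred: 11+8-3=16
Step 2: prey: 39+11-18=32; pred: 16+12-4=24
Step 3: prey: 32+9-23=18; pred: 24+15-7=32
Step 4: prey: 18+5-17=6; pred: 32+11-9=34
Step 5: prey: 6+1-6=1; pred: 34+4-10=28
Step 6: prey: 1+0-0=1; pred: 28+0-8=20
Step 7: prey: 1+0-0=1; pred: 20+0-6=14
Step 8: prey: 1+0-0=1; pred: 14+0-4=10
Step 9: prey: 1+0-0=1; pred: 10+0-3=7
Step 10: prey: 1+0-0=1; pred: 7+0-2=5
Step 11: prey: 1+0-0=1; pred: 5+0-1=4
Step 12: prey: 1+0-0=1; pred: 4+0-1=3
Step 13: prey: 1+0-0=1; pred: 3+0-0=3
Steps 14-15: state stable at prey=1, pred=3 (no change)
No extinction within 15 steps

Answer: 16 both-alive 1 3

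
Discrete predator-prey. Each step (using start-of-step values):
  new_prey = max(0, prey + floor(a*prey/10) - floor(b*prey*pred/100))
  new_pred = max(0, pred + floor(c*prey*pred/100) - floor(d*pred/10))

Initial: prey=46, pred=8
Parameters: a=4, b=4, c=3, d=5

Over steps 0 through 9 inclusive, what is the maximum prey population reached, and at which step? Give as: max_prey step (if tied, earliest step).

Step 1: prey: 46+18-14=50; pred: 8+11-4=15
Step 2: prey: 50+20-30=40; pred: 15+22-7=30
Step 3: prey: 40+16-48=8; pred: 30+36-15=51
Step 4: prey: 8+3-16=0; pred: 51+12-25=38
Step 5: prey: 0+0-0=0; pred: 38+0-19=19
Step 6: prey: 0+0-0=0; pred: 19+0-9=10
Step 7: prey: 0+0-0=0; pred: 10+0-5=5
Step 8: prey: 0+0-0=0; pred: 5+0-2=3
Step 9: prey: 0+0-0=0; pred: 3+0-1=2
Max prey = 50 at step 1

Answer: 50 1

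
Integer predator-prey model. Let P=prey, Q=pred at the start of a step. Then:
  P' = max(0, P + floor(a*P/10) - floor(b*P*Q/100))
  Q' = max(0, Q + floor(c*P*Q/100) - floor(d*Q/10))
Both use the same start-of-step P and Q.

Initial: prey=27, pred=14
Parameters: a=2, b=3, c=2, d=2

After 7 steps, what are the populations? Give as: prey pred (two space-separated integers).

Answer: 1 13

Derivation:
Step 1: prey: 27+5-11=21; pred: 14+7-2=19
Step 2: prey: 21+4-11=14; pred: 19+7-3=23
Step 3: prey: 14+2-9=7; pred: 23+6-4=25
Step 4: prey: 7+1-5=3; pred: 25+3-5=23
Step 5: prey: 3+0-2=1; pred: 23+1-4=20
Step 6: prey: 1+0-0=1; pred: 20+0-4=16
Step 7: prey: 1+0-0=1; pred: 16+0-3=13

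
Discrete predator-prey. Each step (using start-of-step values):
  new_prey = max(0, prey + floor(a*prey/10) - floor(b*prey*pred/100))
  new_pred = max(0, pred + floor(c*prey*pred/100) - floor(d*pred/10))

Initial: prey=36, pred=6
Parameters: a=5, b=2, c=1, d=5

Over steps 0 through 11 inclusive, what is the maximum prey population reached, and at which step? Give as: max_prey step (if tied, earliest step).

Step 1: prey: 36+18-4=50; pred: 6+2-3=5
Step 2: prey: 50+25-5=70; pred: 5+2-2=5
Step 3: prey: 70+35-7=98; pred: 5+3-2=6
Step 4: prey: 98+49-11=136; pred: 6+5-3=8
Step 5: prey: 136+68-21=183; pred: 8+10-4=14
Step 6: prey: 183+91-51=223; pred: 14+25-7=32
Step 7: prey: 223+111-142=192; pred: 32+71-16=87
Step 8: prey: 192+96-334=0; pred: 87+167-43=211
Step 9: prey: 0+0-0=0; pred: 211+0-105=106
Step 10: prey: 0+0-0=0; pred: 106+0-53=53
Step 11: prey: 0+0-0=0; pred: 53+0-26=27
Max prey = 223 at step 6

Answer: 223 6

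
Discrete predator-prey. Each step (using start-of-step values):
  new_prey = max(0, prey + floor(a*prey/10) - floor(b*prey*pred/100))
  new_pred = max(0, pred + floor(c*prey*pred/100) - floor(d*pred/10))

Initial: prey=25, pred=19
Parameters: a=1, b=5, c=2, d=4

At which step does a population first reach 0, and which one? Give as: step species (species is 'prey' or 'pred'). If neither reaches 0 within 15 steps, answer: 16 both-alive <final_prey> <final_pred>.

Answer: 2 prey

Derivation:
Step 1: prey: 25+2-23=4; pred: 19+9-7=21
Step 2: prey: 4+0-4=0; pred: 21+1-8=14
First extinction: prey at step 2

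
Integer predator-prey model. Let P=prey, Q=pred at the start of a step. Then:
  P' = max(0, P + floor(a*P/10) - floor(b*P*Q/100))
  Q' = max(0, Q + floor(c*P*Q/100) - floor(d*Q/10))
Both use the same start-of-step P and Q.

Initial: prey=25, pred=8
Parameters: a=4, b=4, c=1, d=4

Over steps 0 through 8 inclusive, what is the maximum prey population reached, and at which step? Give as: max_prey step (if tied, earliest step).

Answer: 89 8

Derivation:
Step 1: prey: 25+10-8=27; pred: 8+2-3=7
Step 2: prey: 27+10-7=30; pred: 7+1-2=6
Step 3: prey: 30+12-7=35; pred: 6+1-2=5
Step 4: prey: 35+14-7=42; pred: 5+1-2=4
Step 5: prey: 42+16-6=52; pred: 4+1-1=4
Step 6: prey: 52+20-8=64; pred: 4+2-1=5
Step 7: prey: 64+25-12=77; pred: 5+3-2=6
Step 8: prey: 77+30-18=89; pred: 6+4-2=8
Max prey = 89 at step 8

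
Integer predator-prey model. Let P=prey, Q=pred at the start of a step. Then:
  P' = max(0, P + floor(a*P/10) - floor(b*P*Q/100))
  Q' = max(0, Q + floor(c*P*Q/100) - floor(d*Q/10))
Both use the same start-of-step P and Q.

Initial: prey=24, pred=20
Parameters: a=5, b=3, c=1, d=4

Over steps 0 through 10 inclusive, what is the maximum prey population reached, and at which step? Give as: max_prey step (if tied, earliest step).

Answer: 113 10

Derivation:
Step 1: prey: 24+12-14=22; pred: 20+4-8=16
Step 2: prey: 22+11-10=23; pred: 16+3-6=13
Step 3: prey: 23+11-8=26; pred: 13+2-5=10
Step 4: prey: 26+13-7=32; pred: 10+2-4=8
Step 5: prey: 32+16-7=41; pred: 8+2-3=7
Step 6: prey: 41+20-8=53; pred: 7+2-2=7
Step 7: prey: 53+26-11=68; pred: 7+3-2=8
Step 8: prey: 68+34-16=86; pred: 8+5-3=10
Step 9: prey: 86+43-25=104; pred: 10+8-4=14
Step 10: prey: 104+52-43=113; pred: 14+14-5=23
Max prey = 113 at step 10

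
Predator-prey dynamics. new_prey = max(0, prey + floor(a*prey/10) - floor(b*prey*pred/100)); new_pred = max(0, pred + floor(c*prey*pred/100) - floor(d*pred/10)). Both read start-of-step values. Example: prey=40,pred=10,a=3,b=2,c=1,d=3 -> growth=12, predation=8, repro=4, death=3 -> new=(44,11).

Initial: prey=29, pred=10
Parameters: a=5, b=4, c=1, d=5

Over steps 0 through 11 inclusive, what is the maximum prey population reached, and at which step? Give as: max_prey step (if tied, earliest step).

Answer: 132 8

Derivation:
Step 1: prey: 29+14-11=32; pred: 10+2-5=7
Step 2: prey: 32+16-8=40; pred: 7+2-3=6
Step 3: prey: 40+20-9=51; pred: 6+2-3=5
Step 4: prey: 51+25-10=66; pred: 5+2-2=5
Step 5: prey: 66+33-13=86; pred: 5+3-2=6
Step 6: prey: 86+43-20=109; pred: 6+5-3=8
Step 7: prey: 109+54-34=129; pred: 8+8-4=12
Step 8: prey: 129+64-61=132; pred: 12+15-6=21
Step 9: prey: 132+66-110=88; pred: 21+27-10=38
Step 10: prey: 88+44-133=0; pred: 38+33-19=52
Step 11: prey: 0+0-0=0; pred: 52+0-26=26
Max prey = 132 at step 8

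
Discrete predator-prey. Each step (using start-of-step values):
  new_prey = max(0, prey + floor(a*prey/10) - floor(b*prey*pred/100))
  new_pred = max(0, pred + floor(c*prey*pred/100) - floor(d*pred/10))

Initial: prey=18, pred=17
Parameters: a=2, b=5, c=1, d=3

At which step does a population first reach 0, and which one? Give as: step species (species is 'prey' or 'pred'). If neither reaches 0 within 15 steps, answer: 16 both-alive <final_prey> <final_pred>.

Answer: 16 both-alive 2 3

Derivation:
Step 1: prey: 18+3-15=6; pred: 17+3-5=15
Step 2: prey: 6+1-4=3; pred: 15+0-4=11
Step 3: prey: 3+0-1=2; pred: 11+0-3=8
Step 4: prey: 2+0-0=2; pred: 8+0-2=6
Step 5: prey: 2+0-0=2; pred: 6+0-1=5
Step 6: prey: 2+0-0=2; pred: 5+0-1=4
Step 7: prey: 2+0-0=2; pred: 4+0-1=3
Step 8: prey: 2+0-0=2; pred: 3+0-0=3
Steps 9-15: state stable at prey=2, pred=3 (no change)
No extinction within 15 steps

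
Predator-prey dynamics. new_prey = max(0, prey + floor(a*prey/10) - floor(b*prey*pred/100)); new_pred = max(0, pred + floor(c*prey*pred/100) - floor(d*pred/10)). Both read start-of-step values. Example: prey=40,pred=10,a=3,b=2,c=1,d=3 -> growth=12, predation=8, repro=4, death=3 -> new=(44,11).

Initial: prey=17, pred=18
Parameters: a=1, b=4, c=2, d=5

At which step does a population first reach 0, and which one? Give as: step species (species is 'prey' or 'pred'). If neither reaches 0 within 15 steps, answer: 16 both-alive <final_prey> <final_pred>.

Answer: 16 both-alive 2 1

Derivation:
Step 1: prey: 17+1-12=6; pred: 18+6-9=15
Step 2: prey: 6+0-3=3; pred: 15+1-7=9
Step 3: prey: 3+0-1=2; pred: 9+0-4=5
Step 4: prey: 2+0-0=2; pred: 5+0-2=3
Step 5: prey: 2+0-0=2; pred: 3+0-1=2
Step 6: prey: 2+0-0=2; pred: 2+0-1=1
Step 7: prey: 2+0-0=2; pred: 1+0-0=1
Steps 8-15: state stable at prey=2, pred=1 (no change)
No extinction within 15 steps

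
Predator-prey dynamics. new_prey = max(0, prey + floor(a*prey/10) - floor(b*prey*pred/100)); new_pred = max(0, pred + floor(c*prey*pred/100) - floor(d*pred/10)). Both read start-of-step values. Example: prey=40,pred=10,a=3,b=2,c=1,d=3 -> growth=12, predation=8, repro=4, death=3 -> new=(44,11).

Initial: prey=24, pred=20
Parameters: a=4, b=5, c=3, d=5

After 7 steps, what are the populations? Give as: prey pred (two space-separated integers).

Step 1: prey: 24+9-24=9; pred: 20+14-10=24
Step 2: prey: 9+3-10=2; pred: 24+6-12=18
Step 3: prey: 2+0-1=1; pred: 18+1-9=10
Step 4: prey: 1+0-0=1; pred: 10+0-5=5
Step 5: prey: 1+0-0=1; pred: 5+0-2=3
Step 6: prey: 1+0-0=1; pred: 3+0-1=2
Step 7: prey: 1+0-0=1; pred: 2+0-1=1

Answer: 1 1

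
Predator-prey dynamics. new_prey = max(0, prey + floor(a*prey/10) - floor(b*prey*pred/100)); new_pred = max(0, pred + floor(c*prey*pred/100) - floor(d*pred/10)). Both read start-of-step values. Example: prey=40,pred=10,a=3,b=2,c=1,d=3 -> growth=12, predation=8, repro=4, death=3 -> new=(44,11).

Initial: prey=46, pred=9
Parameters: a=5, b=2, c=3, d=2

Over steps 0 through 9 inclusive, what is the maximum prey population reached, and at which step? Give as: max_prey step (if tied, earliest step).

Answer: 67 2

Derivation:
Step 1: prey: 46+23-8=61; pred: 9+12-1=20
Step 2: prey: 61+30-24=67; pred: 20+36-4=52
Step 3: prey: 67+33-69=31; pred: 52+104-10=146
Step 4: prey: 31+15-90=0; pred: 146+135-29=252
Step 5: prey: 0+0-0=0; pred: 252+0-50=202
Step 6: prey: 0+0-0=0; pred: 202+0-40=162
Step 7: prey: 0+0-0=0; pred: 162+0-32=130
Step 8: prey: 0+0-0=0; pred: 130+0-26=104
Step 9: prey: 0+0-0=0; pred: 104+0-20=84
Max prey = 67 at step 2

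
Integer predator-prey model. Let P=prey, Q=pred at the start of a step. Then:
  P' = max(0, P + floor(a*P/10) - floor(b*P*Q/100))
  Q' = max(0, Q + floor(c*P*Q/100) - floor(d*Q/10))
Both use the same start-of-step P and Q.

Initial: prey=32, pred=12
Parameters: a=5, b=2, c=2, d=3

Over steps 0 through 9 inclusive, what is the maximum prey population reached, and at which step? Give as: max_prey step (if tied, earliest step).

Step 1: prey: 32+16-7=41; pred: 12+7-3=16
Step 2: prey: 41+20-13=48; pred: 16+13-4=25
Step 3: prey: 48+24-24=48; pred: 25+24-7=42
Step 4: prey: 48+24-40=32; pred: 42+40-12=70
Step 5: prey: 32+16-44=4; pred: 70+44-21=93
Step 6: prey: 4+2-7=0; pred: 93+7-27=73
Step 7: prey: 0+0-0=0; pred: 73+0-21=52
Step 8: prey: 0+0-0=0; pred: 52+0-15=37
Step 9: prey: 0+0-0=0; pred: 37+0-11=26
Max prey = 48 at step 2

Answer: 48 2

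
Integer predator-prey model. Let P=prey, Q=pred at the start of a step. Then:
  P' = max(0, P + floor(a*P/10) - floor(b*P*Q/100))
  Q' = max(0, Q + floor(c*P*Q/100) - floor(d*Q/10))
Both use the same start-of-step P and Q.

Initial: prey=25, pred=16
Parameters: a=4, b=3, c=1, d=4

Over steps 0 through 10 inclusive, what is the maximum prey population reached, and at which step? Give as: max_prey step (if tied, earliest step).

Answer: 67 10

Derivation:
Step 1: prey: 25+10-12=23; pred: 16+4-6=14
Step 2: prey: 23+9-9=23; pred: 14+3-5=12
Step 3: prey: 23+9-8=24; pred: 12+2-4=10
Step 4: prey: 24+9-7=26; pred: 10+2-4=8
Step 5: prey: 26+10-6=30; pred: 8+2-3=7
Step 6: prey: 30+12-6=36; pred: 7+2-2=7
Step 7: prey: 36+14-7=43; pred: 7+2-2=7
Step 8: prey: 43+17-9=51; pred: 7+3-2=8
Step 9: prey: 51+20-12=59; pred: 8+4-3=9
Step 10: prey: 59+23-15=67; pred: 9+5-3=11
Max prey = 67 at step 10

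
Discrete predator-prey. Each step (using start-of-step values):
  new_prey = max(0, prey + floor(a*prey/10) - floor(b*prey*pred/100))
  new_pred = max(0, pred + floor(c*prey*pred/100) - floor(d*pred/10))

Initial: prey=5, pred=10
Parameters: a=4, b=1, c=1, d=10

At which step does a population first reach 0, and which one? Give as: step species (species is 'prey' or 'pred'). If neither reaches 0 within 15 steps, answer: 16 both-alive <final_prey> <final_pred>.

Step 1: prey: 5+2-0=7; pred: 10+0-10=0
First extinction: pred at step 1

Answer: 1 pred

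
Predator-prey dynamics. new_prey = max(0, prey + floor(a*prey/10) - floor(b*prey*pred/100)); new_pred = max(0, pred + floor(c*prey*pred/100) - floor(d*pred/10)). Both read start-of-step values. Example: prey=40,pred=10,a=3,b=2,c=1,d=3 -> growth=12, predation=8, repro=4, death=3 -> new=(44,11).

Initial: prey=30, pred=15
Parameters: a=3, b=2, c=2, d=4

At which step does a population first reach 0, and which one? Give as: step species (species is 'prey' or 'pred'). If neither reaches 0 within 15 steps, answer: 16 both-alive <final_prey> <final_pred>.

Answer: 16 both-alive 21 4

Derivation:
Step 1: prey: 30+9-9=30; pred: 15+9-6=18
Step 2: prey: 30+9-10=29; pred: 18+10-7=21
Step 3: prey: 29+8-12=25; pred: 21+12-8=25
Step 4: prey: 25+7-12=20; pred: 25+12-10=27
Step 5: prey: 20+6-10=16; pred: 27+10-10=27
Step 6: prey: 16+4-8=12; pred: 27+8-10=25
Step 7: prey: 12+3-6=9; pred: 25+6-10=21
Step 8: prey: 9+2-3=8; pred: 21+3-8=16
Step 9: prey: 8+2-2=8; pred: 16+2-6=12
Step 10: prey: 8+2-1=9; pred: 12+1-4=9
Step 11: prey: 9+2-1=10; pred: 9+1-3=7
Step 12: prey: 10+3-1=12; pred: 7+1-2=6
Step 13: prey: 12+3-1=14; pred: 6+1-2=5
Step 14: prey: 14+4-1=17; pred: 5+1-2=4
Step 15: prey: 17+5-1=21; pred: 4+1-1=4
No extinction within 15 steps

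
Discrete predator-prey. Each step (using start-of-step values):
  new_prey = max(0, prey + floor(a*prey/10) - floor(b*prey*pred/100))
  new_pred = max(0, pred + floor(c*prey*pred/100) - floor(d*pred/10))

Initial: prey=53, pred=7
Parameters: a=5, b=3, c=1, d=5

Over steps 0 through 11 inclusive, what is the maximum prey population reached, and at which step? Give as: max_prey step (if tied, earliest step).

Answer: 130 4

Derivation:
Step 1: prey: 53+26-11=68; pred: 7+3-3=7
Step 2: prey: 68+34-14=88; pred: 7+4-3=8
Step 3: prey: 88+44-21=111; pred: 8+7-4=11
Step 4: prey: 111+55-36=130; pred: 11+12-5=18
Step 5: prey: 130+65-70=125; pred: 18+23-9=32
Step 6: prey: 125+62-120=67; pred: 32+40-16=56
Step 7: prey: 67+33-112=0; pred: 56+37-28=65
Step 8: prey: 0+0-0=0; pred: 65+0-32=33
Step 9: prey: 0+0-0=0; pred: 33+0-16=17
Step 10: prey: 0+0-0=0; pred: 17+0-8=9
Step 11: prey: 0+0-0=0; pred: 9+0-4=5
Max prey = 130 at step 4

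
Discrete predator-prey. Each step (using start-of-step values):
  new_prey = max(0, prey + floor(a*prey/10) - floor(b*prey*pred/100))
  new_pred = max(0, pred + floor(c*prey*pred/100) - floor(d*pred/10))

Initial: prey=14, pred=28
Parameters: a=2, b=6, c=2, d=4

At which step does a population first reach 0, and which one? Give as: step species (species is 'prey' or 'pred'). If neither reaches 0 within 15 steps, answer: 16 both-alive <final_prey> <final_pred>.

Answer: 1 prey

Derivation:
Step 1: prey: 14+2-23=0; pred: 28+7-11=24
First extinction: prey at step 1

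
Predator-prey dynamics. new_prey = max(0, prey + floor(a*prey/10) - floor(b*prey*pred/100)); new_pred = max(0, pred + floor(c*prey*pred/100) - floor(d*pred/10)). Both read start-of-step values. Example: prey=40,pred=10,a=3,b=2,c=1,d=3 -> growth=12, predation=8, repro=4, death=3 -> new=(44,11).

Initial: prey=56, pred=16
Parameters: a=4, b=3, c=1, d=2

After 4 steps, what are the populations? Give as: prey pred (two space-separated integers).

Step 1: prey: 56+22-26=52; pred: 16+8-3=21
Step 2: prey: 52+20-32=40; pred: 21+10-4=27
Step 3: prey: 40+16-32=24; pred: 27+10-5=32
Step 4: prey: 24+9-23=10; pred: 32+7-6=33

Answer: 10 33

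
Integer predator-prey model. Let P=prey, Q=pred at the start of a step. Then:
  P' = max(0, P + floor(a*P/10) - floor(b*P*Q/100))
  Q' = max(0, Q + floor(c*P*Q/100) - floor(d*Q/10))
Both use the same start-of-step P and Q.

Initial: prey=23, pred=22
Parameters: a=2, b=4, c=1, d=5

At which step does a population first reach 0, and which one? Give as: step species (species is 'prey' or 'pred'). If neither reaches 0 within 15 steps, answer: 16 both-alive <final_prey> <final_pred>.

Step 1: prey: 23+4-20=7; pred: 22+5-11=16
Step 2: prey: 7+1-4=4; pred: 16+1-8=9
Step 3: prey: 4+0-1=3; pred: 9+0-4=5
Step 4: prey: 3+0-0=3; pred: 5+0-2=3
Step 5: prey: 3+0-0=3; pred: 3+0-1=2
Step 6: prey: 3+0-0=3; pred: 2+0-1=1
Step 7: prey: 3+0-0=3; pred: 1+0-0=1
Steps 8-15: state stable at prey=3, pred=1 (no change)
No extinction within 15 steps

Answer: 16 both-alive 3 1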